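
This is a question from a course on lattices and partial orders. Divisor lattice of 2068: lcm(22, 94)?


Join=lcm.
gcd(22,94)=2
lcm=1034


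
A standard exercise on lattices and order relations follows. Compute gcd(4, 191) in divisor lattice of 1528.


In a divisor lattice, meet = gcd (greatest common divisor).
By Euclidean algorithm or factoring: gcd(4,191) = 1


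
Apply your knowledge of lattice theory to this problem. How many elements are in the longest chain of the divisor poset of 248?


A chain is a totally ordered subset; we count the number of elements in a maximum chain.
Compute, for each element x, the size of the longest chain ending at x:
  1: 1
  2: 2
  31: 2
  4: 3
  8: 4
  62: 3
  ...
A maximum chain: 1 < 2 < 4 < 8 < 248
Number of elements in the longest chain: 5


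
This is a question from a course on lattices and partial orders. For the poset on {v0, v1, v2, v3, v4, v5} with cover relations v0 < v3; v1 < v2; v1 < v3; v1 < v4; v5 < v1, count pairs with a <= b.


The order relation is {(a,b) : a <= b}, reflexive so it includes (a,a).
Examples: (v0,v0), (v0,v3), (v1,v1), (v1,v2), (v1,v3), ...
Total ordered pairs: 14


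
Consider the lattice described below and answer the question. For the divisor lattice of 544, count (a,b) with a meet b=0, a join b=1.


Complement pair (a,b): a meet b = bottom, a join b = top.
Here: gcd(a,b)=1 and lcm(a,b)=544, i.e. a*b=544 with a,b coprime.
Pairs found: (1,544), (17,32), (32,17), (544,1)
Total ordered pairs: 4


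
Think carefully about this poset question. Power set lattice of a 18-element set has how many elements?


Power set = 2^n.
2^18 = 262144


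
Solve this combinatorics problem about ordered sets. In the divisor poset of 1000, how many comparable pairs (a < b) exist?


A comparable pair {a,b} has a < b or b < a in the order.
Count unordered pairs where one element is strictly below the other.
Examples: {1,2}, {1,4}, {1,5}, {1,8}, ...
Total comparable pairs: 84


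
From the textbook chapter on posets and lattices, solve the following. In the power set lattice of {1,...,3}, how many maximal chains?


A maximal chain goes from the minimum element to a maximal element via cover relations.
Counting all min-to-max paths in the cover graph.
Total maximal chains: 6


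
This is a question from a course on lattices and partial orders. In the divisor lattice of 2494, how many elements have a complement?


An element a is complemented if some b has a meet b = bottom, a join b = top.
a is complemented iff gcd(a, n/a)=1, i.e. a is a unitary divisor of 2494.
Complemented elements: 1, 2, 29, 43, 58, 86, ... (2 more)
Count: 8


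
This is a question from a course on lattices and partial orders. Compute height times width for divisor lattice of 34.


Height = length of longest chain minus 1; width = size of largest antichain.
A maximum chain: 1 | 17 | 34  (height 2).
A maximum antichain: {2, 17}  (width 2).
Product = 2 * 2 = 4


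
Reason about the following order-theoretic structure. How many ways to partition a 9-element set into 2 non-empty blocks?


S(n,k) = k*S(n-1,k) + S(n-1,k-1).
S(8,2) = 127, S(8,1) = 1
S(9,2) = 2*127 + 1 = 254 + 1
S(9,2) = 255


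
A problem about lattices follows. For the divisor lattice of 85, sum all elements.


sigma(n) = sum of divisors.
Divisors of 85: [1, 5, 17, 85]
Sum = 108


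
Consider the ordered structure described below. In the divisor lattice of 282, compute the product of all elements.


Divisors of 282: [1, 2, 3, 6, 47, 94, 141, 282]
Product = n^(d(n)/2) = 282^(8/2)
Product = 6324066576


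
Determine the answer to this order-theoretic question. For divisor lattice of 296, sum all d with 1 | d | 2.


Interval [1,2] in divisors of 296: [1, 2]
Sum = 3


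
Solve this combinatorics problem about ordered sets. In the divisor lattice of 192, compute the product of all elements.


Divisors of 192: [1, 2, 3, 4, 6, 8, 12, 16, 24, 32, 48, 64, 96, 192]
Product = n^(d(n)/2) = 192^(14/2)
Product = 9618527719784448


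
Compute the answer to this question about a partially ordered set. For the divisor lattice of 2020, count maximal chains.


A maximal chain goes from the minimum element to a maximal element via cover relations.
Counting all min-to-max paths in the cover graph.
Total maximal chains: 12


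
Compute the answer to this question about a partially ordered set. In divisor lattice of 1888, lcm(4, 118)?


Join=lcm.
gcd(4,118)=2
lcm=236


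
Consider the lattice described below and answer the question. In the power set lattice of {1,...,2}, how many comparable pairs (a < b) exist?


A comparable pair {a,b} has a < b or b < a in the order.
Count unordered pairs where one element is strictly below the other.
Examples: {{},{1}}, {{},{2}}, {{},{1,2}}, {{1},{1,2}}, ...
Total comparable pairs: 5


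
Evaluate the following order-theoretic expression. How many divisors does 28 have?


Divisors of 28: [1, 2, 4, 7, 14, 28]
Count: 6


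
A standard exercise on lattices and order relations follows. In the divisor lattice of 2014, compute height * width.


Height = length of longest chain minus 1; width = size of largest antichain.
A maximum chain: 1 | 53 | 1007 | 2014  (height 3).
A maximum antichain: {2, 19, 53}  (width 3).
Product = 3 * 3 = 9


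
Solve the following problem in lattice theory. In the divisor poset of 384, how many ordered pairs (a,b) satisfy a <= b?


The order relation is {(a,b) : a <= b}, reflexive so it includes (a,a).
Examples: (1,1), (1,12), (1,128), (1,16), (1,192), ...
Total ordered pairs: 108


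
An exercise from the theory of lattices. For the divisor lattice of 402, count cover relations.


A cover relation a -< b holds when a < b with no c strictly between.
Cover relations:
  1 -< 2
  1 -< 3
  1 -< 67
  2 -< 6
  2 -< 134
  3 -< 6
  3 -< 201
  6 -< 402
  ...4 more
Total: 12


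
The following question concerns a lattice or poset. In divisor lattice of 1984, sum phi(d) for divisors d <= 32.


Divisors of 1984 up to 32: [1, 2, 4, 8, 16, 31, 32]
phi values: [1, 1, 2, 4, 8, 30, 16]
Sum = 62


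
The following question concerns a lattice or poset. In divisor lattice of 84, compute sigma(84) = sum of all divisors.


sigma(n) = sum of divisors.
Divisors of 84: [1, 2, 3, 4, 6, 7, 12, 14, 21, 28, 42, 84]
Sum = 224


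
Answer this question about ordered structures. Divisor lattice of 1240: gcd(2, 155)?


Meet=gcd.
gcd(2,155)=1


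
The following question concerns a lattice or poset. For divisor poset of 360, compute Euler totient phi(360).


phi(n) = n * prod_{p|n} (1 - 1/p).
Prime divisors of 360: [2, 3, 5]
phi(360) = 360 * (1 - 1/2) * (1 - 1/3) * (1 - 1/5)
phi(360) = 96


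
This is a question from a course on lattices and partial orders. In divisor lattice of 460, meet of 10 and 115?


In a divisor lattice, meet = gcd (greatest common divisor).
By Euclidean algorithm or factoring: gcd(10,115) = 5


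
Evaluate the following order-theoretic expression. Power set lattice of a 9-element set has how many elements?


Power set = 2^n.
2^9 = 512


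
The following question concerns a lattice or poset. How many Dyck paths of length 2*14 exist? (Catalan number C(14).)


C(n) = C(2n, n) / (n+1).
C(28, 14) = 40116600
C(14) = 40116600 / 15 = 2674440


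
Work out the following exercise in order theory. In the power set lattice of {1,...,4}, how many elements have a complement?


An element a is complemented if some b has a meet b = bottom, a join b = top.
every subset A has complement S\A, so all elements are complemented.
Complemented elements: {}, {1}, {2}, {3}, {4}, {1,2}, ... (10 more)
Count: 16


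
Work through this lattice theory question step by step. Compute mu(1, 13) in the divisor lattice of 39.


In a divisor lattice, mu(a,b) = mu(b/a) where mu is the classical Mobius function.
b/a = 13/1 = 13
Prime factorization of 13: primes [13]
13 is squarefree with 1 prime factor(s), so mu(13) = (-1)^1 = -1


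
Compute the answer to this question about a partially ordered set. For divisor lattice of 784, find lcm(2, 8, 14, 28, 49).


In a divisor lattice, join = lcm (least common multiple).
Compute lcm iteratively: start with first element, then lcm(current, next).
Elements: [2, 8, 14, 28, 49]
lcm(2,8) = 8
lcm(8,14) = 56
lcm(56,28) = 56
lcm(56,49) = 392
Final lcm = 392


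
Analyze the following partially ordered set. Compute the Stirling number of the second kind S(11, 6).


S(n,k) = k*S(n-1,k) + S(n-1,k-1).
S(10,6) = 22827, S(10,5) = 42525
S(11,6) = 6*22827 + 42525 = 136962 + 42525
S(11,6) = 179487


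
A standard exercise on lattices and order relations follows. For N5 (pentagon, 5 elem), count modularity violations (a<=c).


Modular law: if a <= c then a v (b ^ c) = (a v b) ^ c.
Check all triples (a,b,c) with a <= c among 5 elements.
  e.g. a=a, b=c, c=b: lhs=a != rhs=b
Total violating triples: 1


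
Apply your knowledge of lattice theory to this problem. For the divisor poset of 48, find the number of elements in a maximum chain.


A chain is a totally ordered subset; we count the number of elements in a maximum chain.
Compute, for each element x, the size of the longest chain ending at x:
  1: 1
  2: 2
  3: 2
  4: 3
  6: 3
  8: 4
  ...
A maximum chain: 1 < 2 < 4 < 8 < 16 < 48
Number of elements in the longest chain: 6


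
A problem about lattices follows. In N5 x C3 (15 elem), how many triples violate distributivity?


Distributive law: a ^ (b v c) = (a ^ b) v (a ^ c).
Check all 15^3 = 3375 ordered triples (a,b,c).
  e.g. a=(b,0), b=(a,0), c=(c,0): lhs=(b,0) != rhs=(a,0)
  e.g. a=(b,0), b=(a,0), c=(c,1): lhs=(b,0) != rhs=(a,0)
Total violating triples: 54


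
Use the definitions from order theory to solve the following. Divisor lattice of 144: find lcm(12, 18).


In a divisor lattice, join = lcm (least common multiple).
gcd(12,18) = 6
lcm(12,18) = 12*18/gcd = 216/6 = 36


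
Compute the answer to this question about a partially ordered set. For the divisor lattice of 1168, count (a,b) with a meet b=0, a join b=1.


Complement pair (a,b): a meet b = bottom, a join b = top.
Here: gcd(a,b)=1 and lcm(a,b)=1168, i.e. a*b=1168 with a,b coprime.
Pairs found: (1,1168), (16,73), (73,16), (1168,1)
Total ordered pairs: 4


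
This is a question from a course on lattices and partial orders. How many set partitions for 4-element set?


B(n) = number of set partitions of an n-element set.
B(n) satisfies the recurrence: B(n+1) = sum_k C(n,k)*B(k).
B(4) = 15


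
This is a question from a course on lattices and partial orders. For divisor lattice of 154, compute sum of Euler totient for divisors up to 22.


Divisors of 154 up to 22: [1, 2, 7, 11, 14, 22]
phi values: [1, 1, 6, 10, 6, 10]
Sum = 34


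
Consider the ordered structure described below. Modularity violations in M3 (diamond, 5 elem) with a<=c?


Modular law: if a <= c then a v (b ^ c) = (a v b) ^ c.
Check all triples (a,b,c) with a <= c among 5 elements.
This lattice is modular (diamonds M_m and their chain-products are modular).
Total violating triples: 0


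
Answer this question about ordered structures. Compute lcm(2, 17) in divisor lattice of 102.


In a divisor lattice, join = lcm (least common multiple).
gcd(2,17) = 1
lcm(2,17) = 2*17/gcd = 34/1 = 34


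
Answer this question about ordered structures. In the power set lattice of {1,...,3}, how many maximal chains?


A maximal chain goes from the minimum element to a maximal element via cover relations.
Counting all min-to-max paths in the cover graph.
Total maximal chains: 6


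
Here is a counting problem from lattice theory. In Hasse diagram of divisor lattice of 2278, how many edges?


A cover relation a -< b holds when a < b with no c strictly between.
Cover relations:
  1 -< 2
  1 -< 17
  1 -< 67
  2 -< 34
  2 -< 134
  17 -< 34
  17 -< 1139
  34 -< 2278
  ...4 more
Total: 12


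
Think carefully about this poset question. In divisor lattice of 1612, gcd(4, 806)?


Meet=gcd.
gcd(4,806)=2


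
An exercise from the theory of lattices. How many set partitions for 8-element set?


B(n) = number of set partitions of an n-element set.
B(n) satisfies the recurrence: B(n+1) = sum_k C(n,k)*B(k).
B(8) = 4140


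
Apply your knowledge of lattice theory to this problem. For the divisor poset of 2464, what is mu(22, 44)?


In a divisor lattice, mu(a,b) = mu(b/a) where mu is the classical Mobius function.
b/a = 44/22 = 2
Prime factorization of 2: primes [2]
2 is squarefree with 1 prime factor(s), so mu(2) = (-1)^1 = -1


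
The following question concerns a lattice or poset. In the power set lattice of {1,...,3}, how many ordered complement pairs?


Complement pair (a,b): a meet b = bottom, a join b = top.
Here: A intersect B = {} and A union B = {1,...,3}.
Pairs found: ({},{1,2,3}), ({1},{2,3}), ({2},{1,3}), ({3},{1,2}), ... (4 more)
Total ordered pairs: 8


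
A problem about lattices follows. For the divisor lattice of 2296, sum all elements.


sigma(n) = sum of divisors.
Divisors of 2296: [1, 2, 4, 7, 8, 14, 28, 41, 56, 82, 164, 287, 328, 574, 1148, 2296]
Sum = 5040


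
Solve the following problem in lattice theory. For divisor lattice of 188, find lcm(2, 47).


In a divisor lattice, join = lcm (least common multiple).
Compute lcm iteratively: start with first element, then lcm(current, next).
Elements: [2, 47]
lcm(2,47) = 94
Final lcm = 94


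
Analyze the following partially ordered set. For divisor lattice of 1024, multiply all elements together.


Divisors of 1024: [1, 2, 4, 8, 16, 32, 64, 128, 256, 512, 1024]
Product = n^(d(n)/2) = 1024^(11/2)
Product = 36028797018963968


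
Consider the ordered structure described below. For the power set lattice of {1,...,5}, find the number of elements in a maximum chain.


A chain is a totally ordered subset; we count the number of elements in a maximum chain.
Compute, for each element x, the size of the longest chain ending at x:
  {}: 1
  {1}: 2
  {2}: 2
  {3}: 2
  {4}: 2
  {5}: 2
  ...
A maximum chain: {} < {1} < {1,2} < {1,2,3} < {1,2,3,4} < {1,2,3,4,5}
Number of elements in the longest chain: 6


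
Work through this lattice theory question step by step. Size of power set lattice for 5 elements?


Power set = 2^n.
2^5 = 32


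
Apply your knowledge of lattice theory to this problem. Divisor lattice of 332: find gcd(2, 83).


In a divisor lattice, meet = gcd (greatest common divisor).
By Euclidean algorithm or factoring: gcd(2,83) = 1


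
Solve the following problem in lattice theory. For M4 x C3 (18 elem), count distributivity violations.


Distributive law: a ^ (b v c) = (a ^ b) v (a ^ c).
Check all 18^3 = 5832 ordered triples (a,b,c).
  e.g. a=(a1,0), b=(a2,0), c=(a3,0): lhs=(a1,0) != rhs=(0,0)
  e.g. a=(a1,0), b=(a2,0), c=(a3,1): lhs=(a1,0) != rhs=(0,0)
Total violating triples: 648


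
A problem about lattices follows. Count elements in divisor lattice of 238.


Divisors of 238: [1, 2, 7, 14, 17, 34, 119, 238]
Count: 8


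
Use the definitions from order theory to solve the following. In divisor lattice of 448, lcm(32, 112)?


Join=lcm.
gcd(32,112)=16
lcm=224


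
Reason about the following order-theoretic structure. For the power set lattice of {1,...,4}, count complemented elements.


An element a is complemented if some b has a meet b = bottom, a join b = top.
every subset A has complement S\A, so all elements are complemented.
Complemented elements: {}, {1}, {2}, {3}, {4}, {1,2}, ... (10 more)
Count: 16


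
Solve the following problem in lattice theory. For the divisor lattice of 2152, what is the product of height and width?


Height = length of longest chain minus 1; width = size of largest antichain.
A maximum chain: 1 | 269 | 538 | 1076 | 2152  (height 4).
A maximum antichain: {2, 269}  (width 2).
Product = 4 * 2 = 8


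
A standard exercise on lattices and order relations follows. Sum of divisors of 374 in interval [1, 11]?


Interval [1,11] in divisors of 374: [1, 11]
Sum = 12


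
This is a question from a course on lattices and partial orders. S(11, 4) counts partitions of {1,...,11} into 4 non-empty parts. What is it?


S(n,k) = k*S(n-1,k) + S(n-1,k-1).
S(10,4) = 34105, S(10,3) = 9330
S(11,4) = 4*34105 + 9330 = 136420 + 9330
S(11,4) = 145750


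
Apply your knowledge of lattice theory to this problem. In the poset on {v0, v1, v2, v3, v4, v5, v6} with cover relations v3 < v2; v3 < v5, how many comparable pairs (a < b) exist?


A comparable pair {a,b} has a < b or b < a in the order.
Count unordered pairs where one element is strictly below the other.
Examples: {v2,v3}, {v3,v5}
Total comparable pairs: 2


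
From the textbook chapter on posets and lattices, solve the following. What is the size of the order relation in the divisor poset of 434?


The order relation is {(a,b) : a <= b}, reflexive so it includes (a,a).
Examples: (1,1), (1,14), (1,2), (1,217), (1,31), ...
Total ordered pairs: 27


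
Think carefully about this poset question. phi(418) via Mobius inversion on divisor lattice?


phi(n) = n * prod_{p|n} (1 - 1/p).
Prime divisors of 418: [2, 11, 19]
phi(418) = 418 * (1 - 1/2) * (1 - 1/11) * (1 - 1/19)
phi(418) = 180


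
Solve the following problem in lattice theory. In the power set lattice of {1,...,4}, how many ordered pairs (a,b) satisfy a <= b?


The order relation is {(a,b) : a <= b}, reflexive so it includes (a,a).
Examples: ({},{}), ({},{1,2}), ({},{1,2,3}), ({},{1,2,3,4}), ({},{1,2,4}), ...
Total ordered pairs: 81


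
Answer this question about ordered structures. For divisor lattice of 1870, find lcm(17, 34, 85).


In a divisor lattice, join = lcm (least common multiple).
Compute lcm iteratively: start with first element, then lcm(current, next).
Elements: [17, 34, 85]
lcm(17,34) = 34
lcm(34,85) = 170
Final lcm = 170


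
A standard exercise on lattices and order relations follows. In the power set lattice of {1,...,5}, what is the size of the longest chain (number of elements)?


A chain is a totally ordered subset; we count the number of elements in a maximum chain.
Compute, for each element x, the size of the longest chain ending at x:
  {}: 1
  {1}: 2
  {2}: 2
  {3}: 2
  {4}: 2
  {5}: 2
  ...
A maximum chain: {} < {1} < {1,2} < {1,2,3} < {1,2,3,4} < {1,2,3,4,5}
Number of elements in the longest chain: 6


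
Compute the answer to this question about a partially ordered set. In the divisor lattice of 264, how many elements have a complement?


An element a is complemented if some b has a meet b = bottom, a join b = top.
a is complemented iff gcd(a, n/a)=1, i.e. a is a unitary divisor of 264.
Complemented elements: 1, 3, 8, 11, 24, 33, ... (2 more)
Count: 8


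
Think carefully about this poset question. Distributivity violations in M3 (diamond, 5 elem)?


Distributive law: a ^ (b v c) = (a ^ b) v (a ^ c).
Check all 5^3 = 125 ordered triples (a,b,c).
  e.g. a=a1, b=a2, c=a3: lhs=a1 != rhs=0
  e.g. a=a1, b=a3, c=a2: lhs=a1 != rhs=0
Total violating triples: 6


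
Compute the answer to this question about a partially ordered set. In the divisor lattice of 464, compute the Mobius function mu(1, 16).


In a divisor lattice, mu(a,b) = mu(b/a) where mu is the classical Mobius function.
b/a = 16/1 = 16
Prime factorization of 16: primes [2]
16 is not squarefree, so mu(16) = 0


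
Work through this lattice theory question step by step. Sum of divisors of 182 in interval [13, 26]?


Interval [13,26] in divisors of 182: [13, 26]
Sum = 39


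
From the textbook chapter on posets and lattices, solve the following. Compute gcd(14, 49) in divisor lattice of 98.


In a divisor lattice, meet = gcd (greatest common divisor).
By Euclidean algorithm or factoring: gcd(14,49) = 7


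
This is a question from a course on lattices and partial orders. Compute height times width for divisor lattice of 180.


Height = length of longest chain minus 1; width = size of largest antichain.
A maximum chain: 1 | 5 | 15 | 45 | 90 | 180  (height 5).
A maximum antichain: {4, 6, 9, 10, 15}  (width 5).
Product = 5 * 5 = 25


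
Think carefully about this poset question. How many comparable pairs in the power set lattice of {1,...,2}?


A comparable pair {a,b} has a < b or b < a in the order.
Count unordered pairs where one element is strictly below the other.
Examples: {{},{1}}, {{},{2}}, {{},{1,2}}, {{1},{1,2}}, ...
Total comparable pairs: 5


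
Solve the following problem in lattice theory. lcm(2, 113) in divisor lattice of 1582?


Join=lcm.
gcd(2,113)=1
lcm=226


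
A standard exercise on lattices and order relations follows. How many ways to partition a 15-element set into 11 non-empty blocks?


S(n,k) = k*S(n-1,k) + S(n-1,k-1).
S(14,11) = 66066, S(14,10) = 752752
S(15,11) = 11*66066 + 752752 = 726726 + 752752
S(15,11) = 1479478


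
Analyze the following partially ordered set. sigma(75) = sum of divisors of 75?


sigma(n) = sum of divisors.
Divisors of 75: [1, 3, 5, 15, 25, 75]
Sum = 124


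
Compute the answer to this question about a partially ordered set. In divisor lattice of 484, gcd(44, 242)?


Meet=gcd.
gcd(44,242)=22


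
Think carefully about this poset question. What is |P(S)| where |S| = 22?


Power set = 2^n.
2^22 = 4194304


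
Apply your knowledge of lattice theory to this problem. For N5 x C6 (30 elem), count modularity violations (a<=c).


Modular law: if a <= c then a v (b ^ c) = (a v b) ^ c.
Check all triples (a,b,c) with a <= c among 30 elements.
  e.g. a=(a,0), b=(c,0), c=(b,0): lhs=(a,0) != rhs=(b,0)
  e.g. a=(a,0), b=(c,1), c=(b,0): lhs=(a,0) != rhs=(b,0)
Total violating triples: 126


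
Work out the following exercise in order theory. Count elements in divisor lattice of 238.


Divisors of 238: [1, 2, 7, 14, 17, 34, 119, 238]
Count: 8


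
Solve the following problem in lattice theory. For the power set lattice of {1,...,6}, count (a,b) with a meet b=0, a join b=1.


Complement pair (a,b): a meet b = bottom, a join b = top.
Here: A intersect B = {} and A union B = {1,...,6}.
Pairs found: ({},{1,2,3,4,5,6}), ({1},{2,3,4,5,6}), ({2},{1,3,4,5,6}), ({3},{1,2,4,5,6}), ... (60 more)
Total ordered pairs: 64


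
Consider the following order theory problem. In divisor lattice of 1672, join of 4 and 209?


In a divisor lattice, join = lcm (least common multiple).
gcd(4,209) = 1
lcm(4,209) = 4*209/gcd = 836/1 = 836


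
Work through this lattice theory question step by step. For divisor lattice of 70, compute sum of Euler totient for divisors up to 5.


Divisors of 70 up to 5: [1, 2, 5]
phi values: [1, 1, 4]
Sum = 6


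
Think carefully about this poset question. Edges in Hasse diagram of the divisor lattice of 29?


A cover relation a -< b holds when a < b with no c strictly between.
Cover relations:
  1 -< 29
Total: 1


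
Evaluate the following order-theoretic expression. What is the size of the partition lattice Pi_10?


B(n) = number of set partitions of an n-element set.
B(n) satisfies the recurrence: B(n+1) = sum_k C(n,k)*B(k).
B(10) = 115975


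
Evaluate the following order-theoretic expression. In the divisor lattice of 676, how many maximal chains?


A maximal chain goes from the minimum element to a maximal element via cover relations.
Counting all min-to-max paths in the cover graph.
Total maximal chains: 6


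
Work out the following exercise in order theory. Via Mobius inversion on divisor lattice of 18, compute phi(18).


phi(n) = n * prod_{p|n} (1 - 1/p).
Prime divisors of 18: [2, 3]
phi(18) = 18 * (1 - 1/2) * (1 - 1/3)
phi(18) = 6


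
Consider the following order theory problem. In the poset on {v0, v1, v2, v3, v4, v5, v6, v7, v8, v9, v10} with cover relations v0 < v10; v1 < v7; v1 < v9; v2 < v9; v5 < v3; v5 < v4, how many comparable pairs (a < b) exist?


A comparable pair {a,b} has a < b or b < a in the order.
Count unordered pairs where one element is strictly below the other.
Examples: {v0,v10}, {v1,v7}, {v1,v9}, {v2,v9}, ...
Total comparable pairs: 6


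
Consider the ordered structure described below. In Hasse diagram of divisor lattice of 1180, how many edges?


A cover relation a -< b holds when a < b with no c strictly between.
Cover relations:
  1 -< 2
  1 -< 5
  1 -< 59
  2 -< 4
  2 -< 10
  2 -< 118
  4 -< 20
  4 -< 236
  ...12 more
Total: 20


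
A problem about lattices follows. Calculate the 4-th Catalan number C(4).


C(n) = C(2n, n) / (n+1).
C(8, 4) = 70
C(4) = 70 / 5 = 14


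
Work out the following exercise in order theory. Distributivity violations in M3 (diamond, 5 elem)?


Distributive law: a ^ (b v c) = (a ^ b) v (a ^ c).
Check all 5^3 = 125 ordered triples (a,b,c).
  e.g. a=a1, b=a2, c=a3: lhs=a1 != rhs=0
  e.g. a=a1, b=a3, c=a2: lhs=a1 != rhs=0
Total violating triples: 6


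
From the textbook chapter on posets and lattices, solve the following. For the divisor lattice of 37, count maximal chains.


A maximal chain goes from the minimum element to a maximal element via cover relations.
Counting all min-to-max paths in the cover graph.
Total maximal chains: 1


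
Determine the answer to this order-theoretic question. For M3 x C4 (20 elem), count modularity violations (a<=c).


Modular law: if a <= c then a v (b ^ c) = (a v b) ^ c.
Check all triples (a,b,c) with a <= c among 20 elements.
This lattice is modular (diamonds M_m and their chain-products are modular).
Total violating triples: 0


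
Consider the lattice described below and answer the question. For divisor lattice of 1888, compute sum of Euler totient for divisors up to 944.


Divisors of 1888 up to 944: [1, 2, 4, 8, 16, 32, 59, 118, 236, 472, 944]
phi values: [1, 1, 2, 4, 8, 16, 58, 58, 116, 232, 464]
Sum = 960


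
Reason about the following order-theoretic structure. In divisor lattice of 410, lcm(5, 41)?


Join=lcm.
gcd(5,41)=1
lcm=205


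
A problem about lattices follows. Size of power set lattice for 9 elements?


Power set = 2^n.
2^9 = 512


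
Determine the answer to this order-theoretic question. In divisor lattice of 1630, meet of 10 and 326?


In a divisor lattice, meet = gcd (greatest common divisor).
By Euclidean algorithm or factoring: gcd(10,326) = 2


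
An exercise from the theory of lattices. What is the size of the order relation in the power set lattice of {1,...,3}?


The order relation is {(a,b) : a <= b}, reflexive so it includes (a,a).
Examples: ({},{}), ({},{1,2}), ({},{1,2,3}), ({},{1,3}), ({},{1}), ...
Total ordered pairs: 27


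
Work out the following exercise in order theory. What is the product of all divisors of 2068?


Divisors of 2068: [1, 2, 4, 11, 22, 44, 47, 94, 188, 517, 1034, 2068]
Product = n^(d(n)/2) = 2068^(12/2)
Product = 78217369548630298624


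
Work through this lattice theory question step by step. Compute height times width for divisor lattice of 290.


Height = length of longest chain minus 1; width = size of largest antichain.
A maximum chain: 1 | 29 | 145 | 290  (height 3).
A maximum antichain: {2, 5, 29}  (width 3).
Product = 3 * 3 = 9


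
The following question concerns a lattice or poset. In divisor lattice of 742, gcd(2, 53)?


Meet=gcd.
gcd(2,53)=1


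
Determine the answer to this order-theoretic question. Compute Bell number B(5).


B(n) = number of set partitions of an n-element set.
B(n) satisfies the recurrence: B(n+1) = sum_k C(n,k)*B(k).
B(5) = 52


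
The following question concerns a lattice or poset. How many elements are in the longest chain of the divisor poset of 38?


A chain is a totally ordered subset; we count the number of elements in a maximum chain.
Compute, for each element x, the size of the longest chain ending at x:
  1: 1
  2: 2
  19: 2
  38: 3
A maximum chain: 1 < 2 < 38
Number of elements in the longest chain: 3


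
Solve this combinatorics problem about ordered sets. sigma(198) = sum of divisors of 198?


sigma(n) = sum of divisors.
Divisors of 198: [1, 2, 3, 6, 9, 11, 18, 22, 33, 66, 99, 198]
Sum = 468


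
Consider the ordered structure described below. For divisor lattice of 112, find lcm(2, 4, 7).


In a divisor lattice, join = lcm (least common multiple).
Compute lcm iteratively: start with first element, then lcm(current, next).
Elements: [2, 4, 7]
lcm(2,4) = 4
lcm(4,7) = 28
Final lcm = 28


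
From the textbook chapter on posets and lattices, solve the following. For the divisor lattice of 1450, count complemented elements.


An element a is complemented if some b has a meet b = bottom, a join b = top.
a is complemented iff gcd(a, n/a)=1, i.e. a is a unitary divisor of 1450.
Complemented elements: 1, 2, 25, 29, 50, 58, ... (2 more)
Count: 8


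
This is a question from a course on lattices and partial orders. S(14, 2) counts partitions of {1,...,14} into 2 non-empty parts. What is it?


S(n,k) = k*S(n-1,k) + S(n-1,k-1).
S(13,2) = 4095, S(13,1) = 1
S(14,2) = 2*4095 + 1 = 8190 + 1
S(14,2) = 8191


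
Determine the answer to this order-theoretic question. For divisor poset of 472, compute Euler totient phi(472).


phi(n) = n * prod_{p|n} (1 - 1/p).
Prime divisors of 472: [2, 59]
phi(472) = 472 * (1 - 1/2) * (1 - 1/59)
phi(472) = 232


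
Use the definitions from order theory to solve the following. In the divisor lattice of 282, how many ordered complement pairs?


Complement pair (a,b): a meet b = bottom, a join b = top.
Here: gcd(a,b)=1 and lcm(a,b)=282, i.e. a*b=282 with a,b coprime.
Pairs found: (1,282), (2,141), (3,94), (6,47), ... (4 more)
Total ordered pairs: 8


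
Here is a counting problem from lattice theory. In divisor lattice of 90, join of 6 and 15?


In a divisor lattice, join = lcm (least common multiple).
gcd(6,15) = 3
lcm(6,15) = 6*15/gcd = 90/3 = 30


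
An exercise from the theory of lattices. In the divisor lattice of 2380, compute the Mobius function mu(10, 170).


In a divisor lattice, mu(a,b) = mu(b/a) where mu is the classical Mobius function.
b/a = 170/10 = 17
Prime factorization of 17: primes [17]
17 is squarefree with 1 prime factor(s), so mu(17) = (-1)^1 = -1


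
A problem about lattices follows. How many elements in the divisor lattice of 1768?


Divisors of 1768: [1, 2, 4, 8, 13, 17, 26, 34, 52, 68, 104, 136, 221, 442, 884, 1768]
Count: 16


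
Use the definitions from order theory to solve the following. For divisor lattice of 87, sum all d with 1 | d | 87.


Interval [1,87] in divisors of 87: [1, 3, 29, 87]
Sum = 120


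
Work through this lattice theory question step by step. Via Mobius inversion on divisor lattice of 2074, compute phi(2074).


phi(n) = n * prod_{p|n} (1 - 1/p).
Prime divisors of 2074: [2, 17, 61]
phi(2074) = 2074 * (1 - 1/2) * (1 - 1/17) * (1 - 1/61)
phi(2074) = 960


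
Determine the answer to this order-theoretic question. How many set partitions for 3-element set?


B(n) = number of set partitions of an n-element set.
B(n) satisfies the recurrence: B(n+1) = sum_k C(n,k)*B(k).
B(3) = 5


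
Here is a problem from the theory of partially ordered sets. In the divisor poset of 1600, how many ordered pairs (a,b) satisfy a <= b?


The order relation is {(a,b) : a <= b}, reflexive so it includes (a,a).
Examples: (1,1), (1,10), (1,100), (1,16), (1,160), ...
Total ordered pairs: 168


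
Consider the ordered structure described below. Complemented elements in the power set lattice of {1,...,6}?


An element a is complemented if some b has a meet b = bottom, a join b = top.
every subset A has complement S\A, so all elements are complemented.
Complemented elements: {}, {1}, {2}, {3}, {4}, {5}, ... (58 more)
Count: 64


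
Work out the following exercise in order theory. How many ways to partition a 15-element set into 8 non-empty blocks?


S(n,k) = k*S(n-1,k) + S(n-1,k-1).
S(14,8) = 20912320, S(14,7) = 49329280
S(15,8) = 8*20912320 + 49329280 = 167298560 + 49329280
S(15,8) = 216627840


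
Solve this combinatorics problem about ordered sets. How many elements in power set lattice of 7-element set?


Power set = 2^n.
2^7 = 128


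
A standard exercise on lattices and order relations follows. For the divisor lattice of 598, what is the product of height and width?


Height = length of longest chain minus 1; width = size of largest antichain.
A maximum chain: 1 | 23 | 299 | 598  (height 3).
A maximum antichain: {2, 13, 23}  (width 3).
Product = 3 * 3 = 9


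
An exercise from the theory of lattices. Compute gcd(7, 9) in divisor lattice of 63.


In a divisor lattice, meet = gcd (greatest common divisor).
By Euclidean algorithm or factoring: gcd(7,9) = 1


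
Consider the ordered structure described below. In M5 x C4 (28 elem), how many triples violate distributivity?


Distributive law: a ^ (b v c) = (a ^ b) v (a ^ c).
Check all 28^3 = 21952 ordered triples (a,b,c).
  e.g. a=(a1,0), b=(a2,0), c=(a3,0): lhs=(a1,0) != rhs=(0,0)
  e.g. a=(a1,0), b=(a2,0), c=(a3,1): lhs=(a1,0) != rhs=(0,0)
Total violating triples: 3840


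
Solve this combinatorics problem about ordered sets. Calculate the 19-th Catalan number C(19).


C(n) = C(2n, n) / (n+1).
C(38, 19) = 35345263800
C(19) = 35345263800 / 20 = 1767263190


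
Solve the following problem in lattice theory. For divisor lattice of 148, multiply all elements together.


Divisors of 148: [1, 2, 4, 37, 74, 148]
Product = n^(d(n)/2) = 148^(6/2)
Product = 3241792


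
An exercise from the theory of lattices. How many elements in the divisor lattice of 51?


Divisors of 51: [1, 3, 17, 51]
Count: 4


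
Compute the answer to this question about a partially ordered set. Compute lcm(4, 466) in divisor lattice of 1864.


In a divisor lattice, join = lcm (least common multiple).
gcd(4,466) = 2
lcm(4,466) = 4*466/gcd = 1864/2 = 932


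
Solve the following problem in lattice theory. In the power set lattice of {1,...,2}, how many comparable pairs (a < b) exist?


A comparable pair {a,b} has a < b or b < a in the order.
Count unordered pairs where one element is strictly below the other.
Examples: {{},{1}}, {{},{2}}, {{},{1,2}}, {{1},{1,2}}, ...
Total comparable pairs: 5


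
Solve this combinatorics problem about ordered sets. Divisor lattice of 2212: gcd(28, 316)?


Meet=gcd.
gcd(28,316)=4


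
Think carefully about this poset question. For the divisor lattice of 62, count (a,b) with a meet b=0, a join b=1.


Complement pair (a,b): a meet b = bottom, a join b = top.
Here: gcd(a,b)=1 and lcm(a,b)=62, i.e. a*b=62 with a,b coprime.
Pairs found: (1,62), (2,31), (31,2), (62,1)
Total ordered pairs: 4


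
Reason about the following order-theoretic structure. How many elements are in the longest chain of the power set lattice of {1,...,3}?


A chain is a totally ordered subset; we count the number of elements in a maximum chain.
Compute, for each element x, the size of the longest chain ending at x:
  {}: 1
  {1}: 2
  {2}: 2
  {3}: 2
  {1,2}: 3
  {1,3}: 3
  ...
A maximum chain: {} < {1} < {1,2} < {1,2,3}
Number of elements in the longest chain: 4


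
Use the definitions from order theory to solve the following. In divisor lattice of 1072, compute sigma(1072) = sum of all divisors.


sigma(n) = sum of divisors.
Divisors of 1072: [1, 2, 4, 8, 16, 67, 134, 268, 536, 1072]
Sum = 2108


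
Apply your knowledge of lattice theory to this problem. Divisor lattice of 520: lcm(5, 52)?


Join=lcm.
gcd(5,52)=1
lcm=260


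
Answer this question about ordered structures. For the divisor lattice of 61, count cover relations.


A cover relation a -< b holds when a < b with no c strictly between.
Cover relations:
  1 -< 61
Total: 1


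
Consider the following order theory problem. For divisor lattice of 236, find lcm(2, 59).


In a divisor lattice, join = lcm (least common multiple).
Compute lcm iteratively: start with first element, then lcm(current, next).
Elements: [2, 59]
lcm(2,59) = 118
Final lcm = 118


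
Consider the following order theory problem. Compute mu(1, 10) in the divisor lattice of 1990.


In a divisor lattice, mu(a,b) = mu(b/a) where mu is the classical Mobius function.
b/a = 10/1 = 10
Prime factorization of 10: primes [2, 5]
10 is squarefree with 2 prime factor(s), so mu(10) = (-1)^2 = 1


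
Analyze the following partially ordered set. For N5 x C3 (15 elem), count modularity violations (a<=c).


Modular law: if a <= c then a v (b ^ c) = (a v b) ^ c.
Check all triples (a,b,c) with a <= c among 15 elements.
  e.g. a=(a,0), b=(c,0), c=(b,0): lhs=(a,0) != rhs=(b,0)
  e.g. a=(a,0), b=(c,1), c=(b,0): lhs=(a,0) != rhs=(b,0)
Total violating triples: 18


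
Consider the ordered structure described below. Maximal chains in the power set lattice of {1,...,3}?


A maximal chain goes from the minimum element to a maximal element via cover relations.
Counting all min-to-max paths in the cover graph.
Total maximal chains: 6


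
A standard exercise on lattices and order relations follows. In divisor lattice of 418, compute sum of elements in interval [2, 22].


Interval [2,22] in divisors of 418: [2, 22]
Sum = 24


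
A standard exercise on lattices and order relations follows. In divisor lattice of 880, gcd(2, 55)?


Meet=gcd.
gcd(2,55)=1


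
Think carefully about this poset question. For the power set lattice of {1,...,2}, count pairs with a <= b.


The order relation is {(a,b) : a <= b}, reflexive so it includes (a,a).
Examples: ({},{}), ({},{1,2}), ({},{1}), ({},{2}), ({1,2},{1,2}), ...
Total ordered pairs: 9


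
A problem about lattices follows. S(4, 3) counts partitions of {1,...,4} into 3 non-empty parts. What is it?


S(n,k) = k*S(n-1,k) + S(n-1,k-1).
S(3,3) = 1, S(3,2) = 3
S(4,3) = 3*1 + 3 = 3 + 3
S(4,3) = 6


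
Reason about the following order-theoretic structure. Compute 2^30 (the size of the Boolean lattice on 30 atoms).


Power set = 2^n.
2^30 = 1073741824


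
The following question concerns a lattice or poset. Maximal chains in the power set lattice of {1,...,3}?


A maximal chain goes from the minimum element to a maximal element via cover relations.
Counting all min-to-max paths in the cover graph.
Total maximal chains: 6


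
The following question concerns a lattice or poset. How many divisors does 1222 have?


Divisors of 1222: [1, 2, 13, 26, 47, 94, 611, 1222]
Count: 8


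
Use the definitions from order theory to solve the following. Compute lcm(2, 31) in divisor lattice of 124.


In a divisor lattice, join = lcm (least common multiple).
gcd(2,31) = 1
lcm(2,31) = 2*31/gcd = 62/1 = 62


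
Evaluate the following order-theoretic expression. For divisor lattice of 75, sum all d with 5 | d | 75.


Interval [5,75] in divisors of 75: [5, 15, 25, 75]
Sum = 120


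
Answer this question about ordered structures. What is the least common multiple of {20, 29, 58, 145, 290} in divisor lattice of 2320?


In a divisor lattice, join = lcm (least common multiple).
Compute lcm iteratively: start with first element, then lcm(current, next).
Elements: [20, 29, 58, 145, 290]
lcm(20,29) = 580
lcm(580,58) = 580
lcm(580,145) = 580
lcm(580,290) = 580
Final lcm = 580


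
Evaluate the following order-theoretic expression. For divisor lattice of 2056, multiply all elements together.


Divisors of 2056: [1, 2, 4, 8, 257, 514, 1028, 2056]
Product = n^(d(n)/2) = 2056^(8/2)
Product = 17868678762496


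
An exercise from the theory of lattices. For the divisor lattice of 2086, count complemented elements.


An element a is complemented if some b has a meet b = bottom, a join b = top.
a is complemented iff gcd(a, n/a)=1, i.e. a is a unitary divisor of 2086.
Complemented elements: 1, 2, 7, 14, 149, 298, ... (2 more)
Count: 8


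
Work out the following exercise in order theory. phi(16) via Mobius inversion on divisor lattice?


phi(n) = n * prod_{p|n} (1 - 1/p).
Prime divisors of 16: [2]
phi(16) = 16 * (1 - 1/2)
phi(16) = 8
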